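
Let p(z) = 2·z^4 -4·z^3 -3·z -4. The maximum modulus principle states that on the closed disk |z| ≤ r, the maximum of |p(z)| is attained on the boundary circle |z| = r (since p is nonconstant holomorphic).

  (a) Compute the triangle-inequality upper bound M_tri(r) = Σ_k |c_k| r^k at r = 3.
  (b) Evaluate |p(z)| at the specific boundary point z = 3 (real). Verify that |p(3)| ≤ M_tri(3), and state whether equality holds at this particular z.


Coefficients: c_0 = -4, c_1 = -3, c_2 = 0, c_3 = -4, c_4 = 2. Radius r = 3.
Part (a). Triangle bound: M_tri(r) = Σ_k |c_k| r^k
  = |-4|·3^0 + |-3|·3^1 + |0|·3^2 + |-4|·3^3 + |2|·3^4
  = 4 + 9 + 0 + 108 + 162 = 283.
This bounds M(r) := max_{|z|=r} |p(z)| from above; equality holds iff all terms c_k z^k can be made to align in phase at a single z on |z|=r.
Part (b). At z = 3 (real, on the circle |z| = r):
  p(3) = (-4)·3^0 + (-3)·3^1 + (0)·3^2 + (-4)·3^3 + (2)·3^4 = 41.
  |p(3)| = 41.
Check: |p(3)| = 41 ≤ 283 = M_tri(3). ✓ Equality does not hold at z = 3 (the coefficients have mixed signs, so the terms do not all align in phase there).

M_tri(3) = 283; |p(3)| = 41; equality at z=3: no.


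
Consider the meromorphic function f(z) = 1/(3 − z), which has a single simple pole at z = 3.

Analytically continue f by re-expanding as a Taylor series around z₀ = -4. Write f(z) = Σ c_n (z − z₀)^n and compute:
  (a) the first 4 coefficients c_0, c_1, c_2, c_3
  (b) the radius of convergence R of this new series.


Let w = z − z₀, so z = z₀ + w.
Then 3 − z = 3 − (z₀ + w) = (3 − z₀) − w = 7 − w.
f(z) = 1/(7 − w) = (1/(7)) · 1/(1 − w/(7)) = Σ_{n≥0} w^n / (7)^(n+1).
So c_n = 1/(7)^(n+1):
  c_0 = 1/(7)^1 = 1/7.
  c_1 = 1/(7)^2 = 1/49.
  c_2 = 1/(7)^3 = 1/343.
  c_3 = 1/(7)^4 = 1/2401.
The series is valid for |w/d| < 1, i.e. |z − z₀| < |d|.
Radius of convergence: R = |3 − z₀| = |7| = 7 (distance from z₀ to the singularity z = 3).

c_0 = 1/7, c_1 = 1/49, c_2 = 1/343, c_3 = 1/2401; R = 7.


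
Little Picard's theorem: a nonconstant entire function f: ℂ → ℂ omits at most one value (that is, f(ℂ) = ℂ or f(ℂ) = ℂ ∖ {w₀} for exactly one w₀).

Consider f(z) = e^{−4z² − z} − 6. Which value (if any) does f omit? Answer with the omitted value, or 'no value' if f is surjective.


Little Picard bounds the complement of f(ℂ) to at most one point.
The exponent g(z) = −4z² − z is a nonconstant polynomial, hence surjective onto ℂ. So e^{g(z)} takes every value in {e^w : w ∈ ℂ} = ℂ ∖ {0}. Adding -6 shifts the range to ℂ ∖ {-6}. f omits exactly -6.

Omitted value: -6.


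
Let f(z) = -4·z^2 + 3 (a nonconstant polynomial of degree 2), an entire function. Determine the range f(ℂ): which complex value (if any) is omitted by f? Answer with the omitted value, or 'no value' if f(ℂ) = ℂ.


Little Picard bounds the complement of f(ℂ) to at most one point.
For every w ∈ ℂ, the equation p(z) − w = 0 is a nonconstant polynomial in z and hence has at least one root by the fundamental theorem of algebra. So p is surjective onto ℂ, omitting no value.

Omitted value: no value.


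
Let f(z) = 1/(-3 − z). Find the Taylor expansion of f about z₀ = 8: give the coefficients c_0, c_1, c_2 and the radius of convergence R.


Let w = z − z₀, so z = z₀ + w.
Then -3 − z = -3 − (z₀ + w) = (-3 − z₀) − w = -11 − w.
f(z) = 1/(-11 − w) = (1/(-11)) · 1/(1 − w/(-11)) = Σ_{n≥0} w^n / (-11)^(n+1).
So c_n = 1/(-11)^(n+1):
  c_0 = 1/(-11)^1 = -1/11.
  c_1 = 1/(-11)^2 = 1/121.
  c_2 = 1/(-11)^3 = -1/1331.
The series is valid for |w/d| < 1, i.e. |z − z₀| < |d|.
Radius of convergence: R = |-3 − z₀| = |-11| = 11 (distance from z₀ to the singularity z = -3).

c_0 = -1/11, c_1 = 1/121, c_2 = -1/1331; R = 11.


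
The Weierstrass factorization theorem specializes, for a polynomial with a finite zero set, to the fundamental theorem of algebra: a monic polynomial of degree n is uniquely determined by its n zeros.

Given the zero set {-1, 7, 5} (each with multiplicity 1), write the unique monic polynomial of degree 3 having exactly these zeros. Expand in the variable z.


The polynomial is p(z) = ∏_{α ∈ S} (z − α), where S = {-1, 7, 5}.
Expanding the product yields: p(z) = z^3 -11·z^2 + 23·z + 35.
The resulting polynomial has degree 3 and real coefficients as required.

p(z) = z^3 -11·z^2 + 23·z + 35.


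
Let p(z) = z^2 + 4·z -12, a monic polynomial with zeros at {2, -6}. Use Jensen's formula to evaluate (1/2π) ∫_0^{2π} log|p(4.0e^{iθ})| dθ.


Zeros: -6, 2; r = 4.0.
Inside |z| < r: 2. Outside (|z| ≥ r): -6.
p(0) = -12, so log|p(0)| = log(12) = 2.4849.
Apply Jensen: I(r) = log|p(0)| + Σ_k log(r/|z_k|), summed over zeros inside |z| < r.
  log(r/|z_k|) for z_k = 2: log(4.0/2) = 0.6931
  Outside zeros (-6) contribute nothing to the Jensen sum.
Sum over inside zeros: 0.6931.
I(r) = log|p(0)| + (inside sum) = 2.4849 + 0.6931 = 3.1781.
Note: since some zeros are outside |z| ≤ r, the simplified n·log(r) form does NOT apply — only the inside zeros contribute.

I(r) ≈ 3.1781.


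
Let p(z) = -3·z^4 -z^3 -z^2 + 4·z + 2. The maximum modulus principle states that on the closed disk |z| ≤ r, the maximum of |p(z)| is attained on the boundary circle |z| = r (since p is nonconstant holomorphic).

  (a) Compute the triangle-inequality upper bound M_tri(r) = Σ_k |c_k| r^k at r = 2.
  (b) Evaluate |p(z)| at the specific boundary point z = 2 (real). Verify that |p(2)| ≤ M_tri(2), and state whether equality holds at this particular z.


Coefficients: c_0 = 2, c_1 = 4, c_2 = -1, c_3 = -1, c_4 = -3. Radius r = 2.
Part (a). Triangle bound: M_tri(r) = Σ_k |c_k| r^k
  = |2|·2^0 + |4|·2^1 + |-1|·2^2 + |-1|·2^3 + |-3|·2^4
  = 2 + 8 + 4 + 8 + 48 = 70.
This bounds M(r) := max_{|z|=r} |p(z)| from above; equality holds iff all terms c_k z^k can be made to align in phase at a single z on |z|=r.
Part (b). At z = 2 (real, on the circle |z| = r):
  p(2) = (2)·2^0 + (4)·2^1 + (-1)·2^2 + (-1)·2^3 + (-3)·2^4 = -50.
  |p(2)| = 50.
Check: |p(2)| = 50 ≤ 70 = M_tri(2). ✓ Equality does not hold at z = 2 (the coefficients have mixed signs, so the terms do not all align in phase there).

M_tri(2) = 70; |p(2)| = 50; equality at z=2: no.


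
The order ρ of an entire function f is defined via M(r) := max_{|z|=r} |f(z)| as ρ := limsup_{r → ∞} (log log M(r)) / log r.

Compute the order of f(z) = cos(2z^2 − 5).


Write cos(w) = (e^{iw} ± e^{−iw})/(2 or 2i), so |cos(w)| ≤ e^{|w|}. With w = 2z^2 − 5, |w| ≤ 2r^2 + 5 on |z|=r, giving M(r) ≤ e^{2r^2 + 5} and ρ ≤ 2. For the lower bound, choose z on |z|=r with 2z^2 purely imaginary of modulus 2r^2; then |cos(2z^2 − 5)| grows like e^{2r^2}/2, so ρ ≥ 2. Hence ρ = 2.
Therefore ρ = 2.

Order ρ = 2.


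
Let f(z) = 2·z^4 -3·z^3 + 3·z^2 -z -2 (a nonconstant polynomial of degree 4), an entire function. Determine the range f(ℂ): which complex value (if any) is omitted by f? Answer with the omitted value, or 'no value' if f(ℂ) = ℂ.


Little Picard bounds the complement of f(ℂ) to at most one point.
For every w ∈ ℂ, the equation p(z) − w = 0 is a nonconstant polynomial in z and hence has at least one root by the fundamental theorem of algebra. So p is surjective onto ℂ, omitting no value.

Omitted value: no value.


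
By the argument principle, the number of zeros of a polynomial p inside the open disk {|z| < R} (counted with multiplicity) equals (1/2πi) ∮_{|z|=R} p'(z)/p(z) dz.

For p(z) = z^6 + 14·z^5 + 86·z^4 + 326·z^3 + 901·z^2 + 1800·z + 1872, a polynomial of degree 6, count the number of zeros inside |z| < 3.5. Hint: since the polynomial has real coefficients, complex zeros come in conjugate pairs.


The zeros of p are: -4, (0 + 3i), (0 - 3i), (-3 + 2i), (-3 - 2i), -4.
Their magnitudes are: 4, 3, 3, 3.606, 3.606, 4.
Zeros with |z| < R = 3.5: (0 + 3i), (0 - 3i).
Count = 2.
By the argument principle, (1/2πi) ∮_{|z|=R} p'(z)/p(z) dz equals exactly this count.

Number of zeros inside |z| < 3.5: 2.


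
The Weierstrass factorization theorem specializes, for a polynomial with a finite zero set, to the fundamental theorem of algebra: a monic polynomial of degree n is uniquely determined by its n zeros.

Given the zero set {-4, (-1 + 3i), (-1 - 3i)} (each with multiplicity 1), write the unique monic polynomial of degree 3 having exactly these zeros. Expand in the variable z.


The polynomial is p(z) = ∏_{α ∈ S} (z − α), where S = {-4, (-1 + 3i), (-1 - 3i)}.
Expanding the product yields: p(z) = z^3 + 6·z^2 + 18·z + 40.
Note conjugate pairs combine to real quadratics: (z − (-1+3i))(z − (-1−3i)) = z² + 2z + 10.
The resulting polynomial has degree 3 and real coefficients as required.

p(z) = z^3 + 6·z^2 + 18·z + 40.


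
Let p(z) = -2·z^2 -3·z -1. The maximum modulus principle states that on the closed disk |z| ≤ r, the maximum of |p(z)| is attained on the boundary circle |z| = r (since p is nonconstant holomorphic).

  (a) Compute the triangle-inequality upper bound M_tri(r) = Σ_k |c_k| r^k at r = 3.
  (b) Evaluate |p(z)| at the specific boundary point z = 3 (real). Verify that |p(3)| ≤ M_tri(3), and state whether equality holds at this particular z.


Coefficients: c_0 = -1, c_1 = -3, c_2 = -2. Radius r = 3.
Part (a). Triangle bound: M_tri(r) = Σ_k |c_k| r^k
  = |-1|·3^0 + |-3|·3^1 + |-2|·3^2
  = 1 + 9 + 18 = 28.
This bounds M(r) := max_{|z|=r} |p(z)| from above; equality holds iff all terms c_k z^k can be made to align in phase at a single z on |z|=r.
Part (b). At z = 3 (real, on the circle |z| = r):
  p(3) = (-1)·3^0 + (-3)·3^1 + (-2)·3^2 = -28.
  |p(3)| = 28.
Since all nonzero coefficients share the same sign, |p(3)| = 28 = M_tri(3); the triangle bound is attained at z = 3, so in fact M(r) = 28.

M_tri(3) = 28; |p(3)| = 28; equality at z=3: yes.


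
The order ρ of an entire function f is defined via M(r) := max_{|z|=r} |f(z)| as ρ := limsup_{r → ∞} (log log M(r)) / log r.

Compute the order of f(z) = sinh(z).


sinh(w) is a linear combination of e^{iw} and e^{−iw} (or e^w, e^{−w} in the hyperbolic case), so |sinh(w)| ≤ e^{|w|}. With w = z, |w| ≤ 1|z| + 0 = 1r + 0 on |z| = r, giving M(r) ≤ e^{1r + 0}, so ρ ≤ 1. On a suitable ray (z = it for sin/cos; z = t for sinh/cosh, t real → ∞), |sinh(z)| grows like e^{1|t|}/2, so ρ ≥ 1. Hence ρ = 1.
Therefore ρ = 1.

Order ρ = 1.


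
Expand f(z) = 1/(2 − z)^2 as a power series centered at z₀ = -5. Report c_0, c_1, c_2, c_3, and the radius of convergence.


Let w = z − z₀, so z = z₀ + w.
Then 2 − z = 2 − (z₀ + w) = (2 − z₀) − w = 7 − w.
f(z) = 1/(7 − w)^2 = (1/(7)^2) · (1 − w/(7))^{−2}.
By the binomial series (1−u)^{−2} = Σ_{n≥0} C(n+1, 1) u^n for |u|<1, with u = w/(7):
  c_n = C(n+1, 1) / (7)^(n+2).
  c_0 = 1/(7)^2 = 1/49.
  c_1 = 2/(7)^3 = 2/343.
  c_2 = 3/(7)^4 = 3/2401.
  c_3 = 4/(7)^5 = 4/16807.
The series is valid for |w/d| < 1, i.e. |z − z₀| < |d|.
Radius of convergence: R = |2 − z₀| = |7| = 7 (distance from z₀ to the singularity z = 2).

c_0 = 1/49, c_1 = 2/343, c_2 = 3/2401, c_3 = 4/16807; R = 7.


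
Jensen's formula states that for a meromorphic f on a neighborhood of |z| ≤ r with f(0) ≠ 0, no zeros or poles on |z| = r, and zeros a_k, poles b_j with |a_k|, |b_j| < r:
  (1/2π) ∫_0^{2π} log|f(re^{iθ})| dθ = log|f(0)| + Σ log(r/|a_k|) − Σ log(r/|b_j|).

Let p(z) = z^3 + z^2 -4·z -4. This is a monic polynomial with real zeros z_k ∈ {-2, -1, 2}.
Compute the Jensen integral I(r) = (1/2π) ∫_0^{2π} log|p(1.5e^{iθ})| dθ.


Zeros: -2, -1, 2; r = 1.5.
Inside |z| < r: -1. Outside (|z| ≥ r): -2, 2.
p(0) = -4, so log|p(0)| = log(4) = 1.3863.
Apply Jensen: I(r) = log|p(0)| + Σ_k log(r/|z_k|), summed over zeros inside |z| < r.
  log(r/|z_k|) for z_k = -1: log(1.5/1) = 0.4055
  Outside zeros (-2, 2) contribute nothing to the Jensen sum.
Sum over inside zeros: 0.4055.
I(r) = log|p(0)| + (inside sum) = 1.3863 + 0.4055 = 1.7918.
Note: since some zeros are outside |z| ≤ r, the simplified n·log(r) form does NOT apply — only the inside zeros contribute.

I(r) ≈ 1.7918.


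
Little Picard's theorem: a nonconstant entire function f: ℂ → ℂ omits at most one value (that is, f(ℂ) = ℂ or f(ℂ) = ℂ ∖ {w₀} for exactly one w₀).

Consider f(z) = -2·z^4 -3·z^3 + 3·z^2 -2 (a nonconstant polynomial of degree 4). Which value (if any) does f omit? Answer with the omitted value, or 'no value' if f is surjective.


Little Picard bounds the complement of f(ℂ) to at most one point.
For every w ∈ ℂ, the equation p(z) − w = 0 is a nonconstant polynomial in z and hence has at least one root by the fundamental theorem of algebra. So p is surjective onto ℂ, omitting no value.

Omitted value: no value.


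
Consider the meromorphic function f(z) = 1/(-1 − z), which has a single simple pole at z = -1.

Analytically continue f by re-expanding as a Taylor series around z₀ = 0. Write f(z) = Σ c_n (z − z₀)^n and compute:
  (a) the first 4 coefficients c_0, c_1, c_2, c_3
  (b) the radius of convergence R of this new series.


Let w = z − z₀, so z = z₀ + w.
Then -1 − z = -1 − (z₀ + w) = (-1 − z₀) − w = -1 − w.
f(z) = 1/(-1 − w) = (1/(-1)) · 1/(1 − w/(-1)) = Σ_{n≥0} w^n / (-1)^(n+1).
So c_n = 1/(-1)^(n+1):
  c_0 = 1/(-1)^1 = -1.
  c_1 = 1/(-1)^2 = 1.
  c_2 = 1/(-1)^3 = -1.
  c_3 = 1/(-1)^4 = 1.
The series is valid for |w/d| < 1, i.e. |z − z₀| < |d|.
Radius of convergence: R = |-1 − z₀| = |-1| = 1 (distance from z₀ to the singularity z = -1).

c_0 = -1, c_1 = 1, c_2 = -1, c_3 = 1; R = 1.


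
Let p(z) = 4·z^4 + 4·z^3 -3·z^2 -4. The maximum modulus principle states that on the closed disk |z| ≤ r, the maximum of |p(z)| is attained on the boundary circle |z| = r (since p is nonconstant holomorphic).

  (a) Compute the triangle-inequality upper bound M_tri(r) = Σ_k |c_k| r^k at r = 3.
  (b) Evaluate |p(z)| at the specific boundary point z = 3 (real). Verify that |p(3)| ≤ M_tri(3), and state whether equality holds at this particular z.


Coefficients: c_0 = -4, c_1 = 0, c_2 = -3, c_3 = 4, c_4 = 4. Radius r = 3.
Part (a). Triangle bound: M_tri(r) = Σ_k |c_k| r^k
  = |-4|·3^0 + |0|·3^1 + |-3|·3^2 + |4|·3^3 + |4|·3^4
  = 4 + 0 + 27 + 108 + 324 = 463.
This bounds M(r) := max_{|z|=r} |p(z)| from above; equality holds iff all terms c_k z^k can be made to align in phase at a single z on |z|=r.
Part (b). At z = 3 (real, on the circle |z| = r):
  p(3) = (-4)·3^0 + (0)·3^1 + (-3)·3^2 + (4)·3^3 + (4)·3^4 = 401.
  |p(3)| = 401.
Check: |p(3)| = 401 ≤ 463 = M_tri(3). ✓ Equality does not hold at z = 3 (the coefficients have mixed signs, so the terms do not all align in phase there).

M_tri(3) = 463; |p(3)| = 401; equality at z=3: no.


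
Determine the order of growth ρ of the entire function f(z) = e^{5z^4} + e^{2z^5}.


Each summand is entire of order 4 and 5 respectively (as in the single-exponential case). The order of a sum is at most the max of the orders, so ρ ≤ 5. For the lower bound: on |z|=r choose arg z so that 2z^5 is real positive; then |e^{2z^5}| = e^{2r^5} while |e^{5z^4}| ≤ e^{5r^4} = o(e^{2r^5}). So |f| ≥ e^{2r^5}(1 − o(1)) and ρ ≥ 5. Hence ρ = max(4, 5) = 5.
Therefore ρ = 5.

Order ρ = 5.


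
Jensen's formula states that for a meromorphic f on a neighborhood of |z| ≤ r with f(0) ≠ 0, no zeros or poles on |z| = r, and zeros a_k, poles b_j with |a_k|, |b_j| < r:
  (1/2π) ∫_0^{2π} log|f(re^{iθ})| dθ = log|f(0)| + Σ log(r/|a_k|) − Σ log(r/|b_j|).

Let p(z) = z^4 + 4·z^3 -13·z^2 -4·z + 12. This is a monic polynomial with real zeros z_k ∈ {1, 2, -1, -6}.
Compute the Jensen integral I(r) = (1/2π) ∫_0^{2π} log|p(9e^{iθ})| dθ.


Zeros: -6, -1, 1, 2; r = 9.
Inside |z| < r: -6, -1, 1, 2. Outside (|z| ≥ r): ∅.
p(0) = 12, so log|p(0)| = log(12) = 2.4849.
Apply Jensen: I(r) = log|p(0)| + Σ_k log(r/|z_k|), summed over zeros inside |z| < r.
  log(r/|z_k|) for z_k = 1: log(9/1) = 2.1972
  log(r/|z_k|) for z_k = 2: log(9/2) = 1.5041
  log(r/|z_k|) for z_k = -1: log(9/1) = 2.1972
  log(r/|z_k|) for z_k = -6: log(9/6) = 0.4055
Sum over inside zeros: 6.3040.
I(r) = log|p(0)| + (inside sum) = 2.4849 + 6.3040 = 8.7889.
Closed form (all zeros inside, monic): I(r) = n·log(r) = 4·log(9) = 8.7889. ✓

I(r) ≈ 8.7889.


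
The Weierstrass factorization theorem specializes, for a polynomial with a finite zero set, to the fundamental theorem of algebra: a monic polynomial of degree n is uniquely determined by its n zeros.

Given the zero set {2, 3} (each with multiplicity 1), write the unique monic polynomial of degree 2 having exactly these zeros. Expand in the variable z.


The polynomial is p(z) = ∏_{α ∈ S} (z − α), where S = {2, 3}.
Expanding the product yields: p(z) = z^2 -5·z + 6.
The resulting polynomial has degree 2 and real coefficients as required.

p(z) = z^2 -5·z + 6.


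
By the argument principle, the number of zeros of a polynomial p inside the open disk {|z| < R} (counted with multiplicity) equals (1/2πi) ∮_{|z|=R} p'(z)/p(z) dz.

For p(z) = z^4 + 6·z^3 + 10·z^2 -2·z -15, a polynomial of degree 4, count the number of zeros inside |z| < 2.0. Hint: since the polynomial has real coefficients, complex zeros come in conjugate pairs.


The zeros of p are: 1, (-2 + 1i), (-2 - 1i), -3.
Their magnitudes are: 1, 2.236, 2.236, 3.
Zeros with |z| < R = 2.0: 1.
Count = 1.
By the argument principle, (1/2πi) ∮_{|z|=R} p'(z)/p(z) dz equals exactly this count.

Number of zeros inside |z| < 2.0: 1.


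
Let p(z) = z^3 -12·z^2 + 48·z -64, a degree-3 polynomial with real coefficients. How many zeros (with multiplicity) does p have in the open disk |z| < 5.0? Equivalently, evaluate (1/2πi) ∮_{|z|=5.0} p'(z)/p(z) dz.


The zeros of p are: 4, 4, 4.
Their magnitudes are: 4, 4, 4.
Zeros with |z| < R = 5.0: 4, 4, 4.
Count = 3.
By the argument principle, (1/2πi) ∮_{|z|=R} p'(z)/p(z) dz equals exactly this count.

Number of zeros inside |z| < 5.0: 3.


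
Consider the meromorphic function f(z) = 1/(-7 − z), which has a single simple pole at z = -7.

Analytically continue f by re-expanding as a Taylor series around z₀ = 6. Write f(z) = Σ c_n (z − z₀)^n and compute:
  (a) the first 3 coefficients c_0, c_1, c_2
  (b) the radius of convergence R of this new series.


Let w = z − z₀, so z = z₀ + w.
Then -7 − z = -7 − (z₀ + w) = (-7 − z₀) − w = -13 − w.
f(z) = 1/(-13 − w) = (1/(-13)) · 1/(1 − w/(-13)) = Σ_{n≥0} w^n / (-13)^(n+1).
So c_n = 1/(-13)^(n+1):
  c_0 = 1/(-13)^1 = -1/13.
  c_1 = 1/(-13)^2 = 1/169.
  c_2 = 1/(-13)^3 = -1/2197.
The series is valid for |w/d| < 1, i.e. |z − z₀| < |d|.
Radius of convergence: R = |-7 − z₀| = |-13| = 13 (distance from z₀ to the singularity z = -7).

c_0 = -1/13, c_1 = 1/169, c_2 = -1/2197; R = 13.


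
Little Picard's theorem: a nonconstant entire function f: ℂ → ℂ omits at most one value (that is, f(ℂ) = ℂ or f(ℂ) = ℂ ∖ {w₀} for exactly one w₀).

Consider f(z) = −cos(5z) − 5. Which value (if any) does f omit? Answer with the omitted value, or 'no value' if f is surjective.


Little Picard bounds the complement of f(ℂ) to at most one point.
cos is entire and surjective onto ℂ: for every w ∈ ℂ, cos(ζ) = w has a solution ζ ∈ ℂ (e.g., via the complex inverse arccos). With ζ = 5z this gives z = ζ/(5). Then -1·cos(5z) takes every value in -1·ℂ = ℂ, and adding -5 is a bijection of ℂ. So f is surjective and omits no value. (Note: only on the real line is cos bounded by [−1, 1].)

Omitted value: no value.


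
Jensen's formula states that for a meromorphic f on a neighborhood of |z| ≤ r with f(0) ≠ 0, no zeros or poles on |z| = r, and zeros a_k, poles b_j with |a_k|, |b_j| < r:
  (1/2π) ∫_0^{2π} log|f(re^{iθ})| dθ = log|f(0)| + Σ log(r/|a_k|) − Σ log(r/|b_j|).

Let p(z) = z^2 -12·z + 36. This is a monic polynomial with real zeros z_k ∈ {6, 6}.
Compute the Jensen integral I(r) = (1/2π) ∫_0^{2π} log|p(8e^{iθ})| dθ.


Zeros: 6, 6; r = 8.
Inside |z| < r: 6, 6. Outside (|z| ≥ r): ∅.
p(0) = 36, so log|p(0)| = log(36) = 3.5835.
Apply Jensen: I(r) = log|p(0)| + Σ_k log(r/|z_k|), summed over zeros inside |z| < r.
  log(r/|z_k|) for z_k = 6: log(8/6) = 0.2877
  log(r/|z_k|) for z_k = 6: log(8/6) = 0.2877
Sum over inside zeros: 0.5754.
I(r) = log|p(0)| + (inside sum) = 3.5835 + 0.5754 = 4.1589.
Closed form (all zeros inside, monic): I(r) = n·log(r) = 2·log(8) = 4.1589. ✓

I(r) ≈ 4.1589.


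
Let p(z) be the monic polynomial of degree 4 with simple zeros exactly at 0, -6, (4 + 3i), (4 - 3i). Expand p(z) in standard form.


The polynomial is p(z) = ∏_{α ∈ S} (z − α), where S = {0, -6, (4 + 3i), (4 - 3i)}.
Expanding the product yields: p(z) = z^4 -2·z^3 -23·z^2 + 150·z.
Note conjugate pairs combine to real quadratics: (z − (4+3i))(z − (4−3i)) = z² − 8z + 25.
The resulting polynomial has degree 4 and real coefficients as required.

p(z) = z^4 -2·z^3 -23·z^2 + 150·z.


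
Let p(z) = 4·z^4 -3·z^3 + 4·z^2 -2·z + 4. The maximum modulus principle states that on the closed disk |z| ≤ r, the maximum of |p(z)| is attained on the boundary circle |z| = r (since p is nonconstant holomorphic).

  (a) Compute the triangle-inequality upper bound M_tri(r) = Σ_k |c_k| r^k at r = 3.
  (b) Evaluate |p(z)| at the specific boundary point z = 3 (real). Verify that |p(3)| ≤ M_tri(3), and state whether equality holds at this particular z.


Coefficients: c_0 = 4, c_1 = -2, c_2 = 4, c_3 = -3, c_4 = 4. Radius r = 3.
Part (a). Triangle bound: M_tri(r) = Σ_k |c_k| r^k
  = |4|·3^0 + |-2|·3^1 + |4|·3^2 + |-3|·3^3 + |4|·3^4
  = 4 + 6 + 36 + 81 + 324 = 451.
This bounds M(r) := max_{|z|=r} |p(z)| from above; equality holds iff all terms c_k z^k can be made to align in phase at a single z on |z|=r.
Part (b). At z = 3 (real, on the circle |z| = r):
  p(3) = (4)·3^0 + (-2)·3^1 + (4)·3^2 + (-3)·3^3 + (4)·3^4 = 277.
  |p(3)| = 277.
Check: |p(3)| = 277 ≤ 451 = M_tri(3). ✓ Equality does not hold at z = 3 (the coefficients have mixed signs, so the terms do not all align in phase there).

M_tri(3) = 451; |p(3)| = 277; equality at z=3: no.


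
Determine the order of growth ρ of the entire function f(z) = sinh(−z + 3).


sinh(w) is a linear combination of e^{iw} and e^{−iw} (or e^w, e^{−w} in the hyperbolic case), so |sinh(w)| ≤ e^{|w|}. With w = −z + 3, |w| ≤ 1|z| + 3 = 1r + 3 on |z| = r, giving M(r) ≤ e^{1r + 3}, so ρ ≤ 1. On a suitable ray (z = it for sin/cos; z = t for sinh/cosh, t real → ∞), |sinh(−z + 3)| grows like e^{1|t|}/2, so ρ ≥ 1. Hence ρ = 1.
Therefore ρ = 1.

Order ρ = 1.


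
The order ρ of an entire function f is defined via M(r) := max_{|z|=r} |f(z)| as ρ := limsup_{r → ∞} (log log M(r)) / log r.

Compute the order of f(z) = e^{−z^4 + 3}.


|e^{−z^4 + 3}| = e^{Re(-1·z^4) + 3} ≤ e^{1|z|^4 + 3} = e^{1r^4 + 3} on |z| = r, so ρ ≤ 4. Choosing z on |z|=r so that -1·z^4 is real positive (always possible by picking arg z appropriately) gives |f(z)| = e^{1r^4 + 3}, matching the bound. The additive constant 3 does not affect log log M(r) ~ 4·log r. Hence ρ = 4.
Therefore ρ = 4.

Order ρ = 4.


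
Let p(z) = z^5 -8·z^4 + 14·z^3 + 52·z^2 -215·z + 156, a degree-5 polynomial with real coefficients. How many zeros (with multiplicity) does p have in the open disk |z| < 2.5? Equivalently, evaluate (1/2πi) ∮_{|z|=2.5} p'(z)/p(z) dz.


The zeros of p are: -3, 1, (3 + 2i), (3 - 2i), 4.
Their magnitudes are: 3, 1, 3.606, 3.606, 4.
Zeros with |z| < R = 2.5: 1.
Count = 1.
By the argument principle, (1/2πi) ∮_{|z|=R} p'(z)/p(z) dz equals exactly this count.

Number of zeros inside |z| < 2.5: 1.


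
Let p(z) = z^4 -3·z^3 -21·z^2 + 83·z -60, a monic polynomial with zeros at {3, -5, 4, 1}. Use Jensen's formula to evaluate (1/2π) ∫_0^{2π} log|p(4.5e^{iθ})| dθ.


Zeros: -5, 1, 3, 4; r = 4.5.
Inside |z| < r: 1, 3, 4. Outside (|z| ≥ r): -5.
p(0) = -60, so log|p(0)| = log(60) = 4.0943.
Apply Jensen: I(r) = log|p(0)| + Σ_k log(r/|z_k|), summed over zeros inside |z| < r.
  log(r/|z_k|) for z_k = 3: log(4.5/3) = 0.4055
  log(r/|z_k|) for z_k = 4: log(4.5/4) = 0.1178
  log(r/|z_k|) for z_k = 1: log(4.5/1) = 1.5041
  Outside zeros (-5) contribute nothing to the Jensen sum.
Sum over inside zeros: 2.0273.
I(r) = log|p(0)| + (inside sum) = 4.0943 + 2.0273 = 6.1217.
Note: since some zeros are outside |z| ≤ r, the simplified n·log(r) form does NOT apply — only the inside zeros contribute.

I(r) ≈ 6.1217.


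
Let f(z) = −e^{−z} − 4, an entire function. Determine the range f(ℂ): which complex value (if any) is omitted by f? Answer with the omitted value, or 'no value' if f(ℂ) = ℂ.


Little Picard bounds the complement of f(ℂ) to at most one point.
e^{−z} is never zero on ℂ, so -1·e^{−z} takes every value in ℂ ∖ {0}. Adding -4 shifts the range to ℂ ∖ {-4}. Thus f omits exactly the value -4.

Omitted value: -4.


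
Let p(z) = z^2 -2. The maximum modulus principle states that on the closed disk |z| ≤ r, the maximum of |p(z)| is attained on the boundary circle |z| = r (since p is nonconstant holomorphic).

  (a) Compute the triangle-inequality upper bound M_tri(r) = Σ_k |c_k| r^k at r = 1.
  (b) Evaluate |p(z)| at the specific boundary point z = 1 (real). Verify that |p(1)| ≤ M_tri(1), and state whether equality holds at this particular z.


Coefficients: c_0 = -2, c_1 = 0, c_2 = 1. Radius r = 1.
Part (a). Triangle bound: M_tri(r) = Σ_k |c_k| r^k
  = |-2|·1^0 + |0|·1^1 + |1|·1^2
  = 2 + 0 + 1 = 3.
This bounds M(r) := max_{|z|=r} |p(z)| from above; equality holds iff all terms c_k z^k can be made to align in phase at a single z on |z|=r.
Part (b). At z = 1 (real, on the circle |z| = r):
  p(1) = (-2)·1^0 + (0)·1^1 + (1)·1^2 = -1.
  |p(1)| = 1.
Check: |p(1)| = 1 ≤ 3 = M_tri(1). ✓ Equality does not hold at z = 1 (the coefficients have mixed signs, so the terms do not all align in phase there).

M_tri(1) = 3; |p(1)| = 1; equality at z=1: no.


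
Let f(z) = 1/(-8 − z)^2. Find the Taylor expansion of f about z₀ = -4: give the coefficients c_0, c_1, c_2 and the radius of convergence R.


Let w = z − z₀, so z = z₀ + w.
Then -8 − z = -8 − (z₀ + w) = (-8 − z₀) − w = -4 − w.
f(z) = 1/(-4 − w)^2 = (1/(-4)^2) · (1 − w/(-4))^{−2}.
By the binomial series (1−u)^{−2} = Σ_{n≥0} C(n+1, 1) u^n for |u|<1, with u = w/(-4):
  c_n = C(n+1, 1) / (-4)^(n+2).
  c_0 = 1/(-4)^2 = 1/16.
  c_1 = 2/(-4)^3 = -1/32.
  c_2 = 3/(-4)^4 = 3/256.
The series is valid for |w/d| < 1, i.e. |z − z₀| < |d|.
Radius of convergence: R = |-8 − z₀| = |-4| = 4 (distance from z₀ to the singularity z = -8).

c_0 = 1/16, c_1 = -1/32, c_2 = 3/256; R = 4.


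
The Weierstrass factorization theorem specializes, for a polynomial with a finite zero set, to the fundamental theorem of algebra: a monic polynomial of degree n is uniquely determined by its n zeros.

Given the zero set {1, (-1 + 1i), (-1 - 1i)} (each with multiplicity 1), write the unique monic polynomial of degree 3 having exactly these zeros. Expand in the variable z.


The polynomial is p(z) = ∏_{α ∈ S} (z − α), where S = {1, (-1 + 1i), (-1 - 1i)}.
Expanding the product yields: p(z) = z^3 + z^2 -2.
Note conjugate pairs combine to real quadratics: (z − (-1+1i))(z − (-1−1i)) = z² + 2z + 2.
The resulting polynomial has degree 3 and real coefficients as required.

p(z) = z^3 + z^2 -2.


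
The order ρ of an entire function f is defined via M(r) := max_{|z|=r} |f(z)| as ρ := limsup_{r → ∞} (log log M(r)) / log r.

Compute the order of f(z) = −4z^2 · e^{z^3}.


M(r) = max_{|z|=r} |-4|·|z|^2·|e^{z^3}| = 4·r^2 · e^{1r^3} (the factors attain their maxima compatibly on |z|=r). Then log M(r) = log 4 + 2·log r + 1r^3, dominated by the last term, so log log M(r) ~ 3·log r. The polynomial factor -4z^2 contributes only a log r term and does not affect the order. ρ = 3.
Therefore ρ = 3.

Order ρ = 3.


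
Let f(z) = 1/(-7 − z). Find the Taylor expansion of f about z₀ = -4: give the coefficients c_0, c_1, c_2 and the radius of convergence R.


Let w = z − z₀, so z = z₀ + w.
Then -7 − z = -7 − (z₀ + w) = (-7 − z₀) − w = -3 − w.
f(z) = 1/(-3 − w) = (1/(-3)) · 1/(1 − w/(-3)) = Σ_{n≥0} w^n / (-3)^(n+1).
So c_n = 1/(-3)^(n+1):
  c_0 = 1/(-3)^1 = -1/3.
  c_1 = 1/(-3)^2 = 1/9.
  c_2 = 1/(-3)^3 = -1/27.
The series is valid for |w/d| < 1, i.e. |z − z₀| < |d|.
Radius of convergence: R = |-7 − z₀| = |-3| = 3 (distance from z₀ to the singularity z = -7).

c_0 = -1/3, c_1 = 1/9, c_2 = -1/27; R = 3.


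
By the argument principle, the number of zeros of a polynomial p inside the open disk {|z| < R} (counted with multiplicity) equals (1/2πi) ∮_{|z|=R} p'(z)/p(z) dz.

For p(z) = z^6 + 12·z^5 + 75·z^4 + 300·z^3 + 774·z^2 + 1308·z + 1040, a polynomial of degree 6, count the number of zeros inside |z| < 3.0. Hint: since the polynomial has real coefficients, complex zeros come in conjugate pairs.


The zeros of p are: (-1 + 3i), (-1 - 3i), (-2 + 3i), (-2 - 3i), -4, -2.
Their magnitudes are: 3.162, 3.162, 3.606, 3.606, 4, 2.
Zeros with |z| < R = 3.0: -2.
Count = 1.
By the argument principle, (1/2πi) ∮_{|z|=R} p'(z)/p(z) dz equals exactly this count.

Number of zeros inside |z| < 3.0: 1.


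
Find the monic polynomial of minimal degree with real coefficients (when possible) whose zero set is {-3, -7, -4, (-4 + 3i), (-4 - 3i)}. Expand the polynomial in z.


The polynomial is p(z) = ∏_{α ∈ S} (z − α), where S = {-3, -7, -4, (-4 + 3i), (-4 - 3i)}.
Expanding the product yields: p(z) = z^5 + 22·z^4 + 198·z^3 + 922·z^2 + 2197·z + 2100.
Note conjugate pairs combine to real quadratics: (z − (-4+3i))(z − (-4−3i)) = z² + 8z + 25.
The resulting polynomial has degree 5 and real coefficients as required.

p(z) = z^5 + 22·z^4 + 198·z^3 + 922·z^2 + 2197·z + 2100.


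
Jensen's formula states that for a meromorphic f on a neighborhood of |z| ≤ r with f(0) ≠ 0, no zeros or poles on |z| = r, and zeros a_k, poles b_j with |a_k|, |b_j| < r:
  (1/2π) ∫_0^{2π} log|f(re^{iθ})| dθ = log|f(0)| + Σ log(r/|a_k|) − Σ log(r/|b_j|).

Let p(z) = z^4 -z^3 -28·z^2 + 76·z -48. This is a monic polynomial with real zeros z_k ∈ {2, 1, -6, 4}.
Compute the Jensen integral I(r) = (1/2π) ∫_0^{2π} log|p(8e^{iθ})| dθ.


Zeros: -6, 1, 2, 4; r = 8.
Inside |z| < r: -6, 1, 2, 4. Outside (|z| ≥ r): ∅.
p(0) = -48, so log|p(0)| = log(48) = 3.8712.
Apply Jensen: I(r) = log|p(0)| + Σ_k log(r/|z_k|), summed over zeros inside |z| < r.
  log(r/|z_k|) for z_k = 2: log(8/2) = 1.3863
  log(r/|z_k|) for z_k = 1: log(8/1) = 2.0794
  log(r/|z_k|) for z_k = -6: log(8/6) = 0.2877
  log(r/|z_k|) for z_k = 4: log(8/4) = 0.6931
Sum over inside zeros: 4.4466.
I(r) = log|p(0)| + (inside sum) = 3.8712 + 4.4466 = 8.3178.
Closed form (all zeros inside, monic): I(r) = n·log(r) = 4·log(8) = 8.3178. ✓

I(r) ≈ 8.3178.


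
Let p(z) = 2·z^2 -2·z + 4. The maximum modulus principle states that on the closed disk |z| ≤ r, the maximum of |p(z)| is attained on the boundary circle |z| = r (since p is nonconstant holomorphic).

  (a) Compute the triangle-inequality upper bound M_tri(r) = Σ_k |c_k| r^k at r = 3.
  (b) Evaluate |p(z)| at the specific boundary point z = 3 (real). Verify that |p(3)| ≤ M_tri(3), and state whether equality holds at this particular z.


Coefficients: c_0 = 4, c_1 = -2, c_2 = 2. Radius r = 3.
Part (a). Triangle bound: M_tri(r) = Σ_k |c_k| r^k
  = |4|·3^0 + |-2|·3^1 + |2|·3^2
  = 4 + 6 + 18 = 28.
This bounds M(r) := max_{|z|=r} |p(z)| from above; equality holds iff all terms c_k z^k can be made to align in phase at a single z on |z|=r.
Part (b). At z = 3 (real, on the circle |z| = r):
  p(3) = (4)·3^0 + (-2)·3^1 + (2)·3^2 = 16.
  |p(3)| = 16.
Check: |p(3)| = 16 ≤ 28 = M_tri(3). ✓ Equality does not hold at z = 3 (the coefficients have mixed signs, so the terms do not all align in phase there).

M_tri(3) = 28; |p(3)| = 16; equality at z=3: no.


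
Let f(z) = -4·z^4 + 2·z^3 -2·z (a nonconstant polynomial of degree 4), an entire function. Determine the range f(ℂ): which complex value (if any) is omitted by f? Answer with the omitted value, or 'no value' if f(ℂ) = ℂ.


Little Picard bounds the complement of f(ℂ) to at most one point.
For every w ∈ ℂ, the equation p(z) − w = 0 is a nonconstant polynomial in z and hence has at least one root by the fundamental theorem of algebra. So p is surjective onto ℂ, omitting no value.

Omitted value: no value.


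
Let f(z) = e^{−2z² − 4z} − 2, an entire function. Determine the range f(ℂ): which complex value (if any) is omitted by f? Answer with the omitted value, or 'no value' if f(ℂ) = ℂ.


Little Picard bounds the complement of f(ℂ) to at most one point.
The exponent g(z) = −2z² − 4z is a nonconstant polynomial, hence surjective onto ℂ. So e^{g(z)} takes every value in {e^w : w ∈ ℂ} = ℂ ∖ {0}. Adding -2 shifts the range to ℂ ∖ {-2}. f omits exactly -2.

Omitted value: -2.


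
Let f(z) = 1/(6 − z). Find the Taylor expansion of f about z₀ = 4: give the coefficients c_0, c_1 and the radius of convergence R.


Let w = z − z₀, so z = z₀ + w.
Then 6 − z = 6 − (z₀ + w) = (6 − z₀) − w = 2 − w.
f(z) = 1/(2 − w) = (1/(2)) · 1/(1 − w/(2)) = Σ_{n≥0} w^n / (2)^(n+1).
So c_n = 1/(2)^(n+1):
  c_0 = 1/(2)^1 = 1/2.
  c_1 = 1/(2)^2 = 1/4.
The series is valid for |w/d| < 1, i.e. |z − z₀| < |d|.
Radius of convergence: R = |6 − z₀| = |2| = 2 (distance from z₀ to the singularity z = 6).

c_0 = 1/2, c_1 = 1/4; R = 2.


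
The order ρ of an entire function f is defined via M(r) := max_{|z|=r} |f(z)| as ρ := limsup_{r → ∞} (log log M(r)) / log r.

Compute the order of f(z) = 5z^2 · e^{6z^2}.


M(r) = max_{|z|=r} |5|·|z|^2·|e^{6z^2}| = 5·r^2 · e^{6r^2} (the factors attain their maxima compatibly on |z|=r). Then log M(r) = log 5 + 2·log r + 6r^2, dominated by the last term, so log log M(r) ~ 2·log r. The polynomial factor 5z^2 contributes only a log r term and does not affect the order. ρ = 2.
Therefore ρ = 2.

Order ρ = 2.


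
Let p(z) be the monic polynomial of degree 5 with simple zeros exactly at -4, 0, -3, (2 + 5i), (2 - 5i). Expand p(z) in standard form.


The polynomial is p(z) = ∏_{α ∈ S} (z − α), where S = {-4, 0, -3, (2 + 5i), (2 - 5i)}.
Expanding the product yields: p(z) = z^5 + 3·z^4 + 13·z^3 + 155·z^2 + 348·z.
Note conjugate pairs combine to real quadratics: (z − (2+5i))(z − (2−5i)) = z² − 4z + 29.
The resulting polynomial has degree 5 and real coefficients as required.

p(z) = z^5 + 3·z^4 + 13·z^3 + 155·z^2 + 348·z.


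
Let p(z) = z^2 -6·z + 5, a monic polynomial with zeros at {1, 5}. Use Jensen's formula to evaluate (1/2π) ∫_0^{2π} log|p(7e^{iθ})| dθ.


Zeros: 1, 5; r = 7.
Inside |z| < r: 1, 5. Outside (|z| ≥ r): ∅.
p(0) = 5, so log|p(0)| = log(5) = 1.6094.
Apply Jensen: I(r) = log|p(0)| + Σ_k log(r/|z_k|), summed over zeros inside |z| < r.
  log(r/|z_k|) for z_k = 1: log(7/1) = 1.9459
  log(r/|z_k|) for z_k = 5: log(7/5) = 0.3365
Sum over inside zeros: 2.2824.
I(r) = log|p(0)| + (inside sum) = 1.6094 + 2.2824 = 3.8918.
Closed form (all zeros inside, monic): I(r) = n·log(r) = 2·log(7) = 3.8918. ✓

I(r) ≈ 3.8918.


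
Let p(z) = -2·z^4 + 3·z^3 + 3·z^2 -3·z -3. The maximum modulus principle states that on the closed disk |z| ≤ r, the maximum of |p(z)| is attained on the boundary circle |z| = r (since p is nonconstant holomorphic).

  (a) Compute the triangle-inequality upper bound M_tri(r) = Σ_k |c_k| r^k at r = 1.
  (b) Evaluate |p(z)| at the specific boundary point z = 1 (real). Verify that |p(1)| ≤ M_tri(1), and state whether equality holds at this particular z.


Coefficients: c_0 = -3, c_1 = -3, c_2 = 3, c_3 = 3, c_4 = -2. Radius r = 1.
Part (a). Triangle bound: M_tri(r) = Σ_k |c_k| r^k
  = |-3|·1^0 + |-3|·1^1 + |3|·1^2 + |3|·1^3 + |-2|·1^4
  = 3 + 3 + 3 + 3 + 2 = 14.
This bounds M(r) := max_{|z|=r} |p(z)| from above; equality holds iff all terms c_k z^k can be made to align in phase at a single z on |z|=r.
Part (b). At z = 1 (real, on the circle |z| = r):
  p(1) = (-3)·1^0 + (-3)·1^1 + (3)·1^2 + (3)·1^3 + (-2)·1^4 = -2.
  |p(1)| = 2.
Check: |p(1)| = 2 ≤ 14 = M_tri(1). ✓ Equality does not hold at z = 1 (the coefficients have mixed signs, so the terms do not all align in phase there).

M_tri(1) = 14; |p(1)| = 2; equality at z=1: no.


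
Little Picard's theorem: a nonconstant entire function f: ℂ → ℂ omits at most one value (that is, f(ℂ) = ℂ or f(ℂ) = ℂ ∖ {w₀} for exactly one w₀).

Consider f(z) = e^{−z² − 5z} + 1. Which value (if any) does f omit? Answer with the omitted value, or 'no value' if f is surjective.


Little Picard bounds the complement of f(ℂ) to at most one point.
The exponent g(z) = −z² − 5z is a nonconstant polynomial, hence surjective onto ℂ. So e^{g(z)} takes every value in {e^w : w ∈ ℂ} = ℂ ∖ {0}. Adding 1 shifts the range to ℂ ∖ {1}. f omits exactly 1.

Omitted value: 1.


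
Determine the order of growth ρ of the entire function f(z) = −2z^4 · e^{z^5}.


M(r) = max_{|z|=r} |-2|·|z|^4·|e^{z^5}| = 2·r^4 · e^{1r^5} (the factors attain their maxima compatibly on |z|=r). Then log M(r) = log 2 + 4·log r + 1r^5, dominated by the last term, so log log M(r) ~ 5·log r. The polynomial factor -2z^4 contributes only a log r term and does not affect the order. ρ = 5.
Therefore ρ = 5.

Order ρ = 5.


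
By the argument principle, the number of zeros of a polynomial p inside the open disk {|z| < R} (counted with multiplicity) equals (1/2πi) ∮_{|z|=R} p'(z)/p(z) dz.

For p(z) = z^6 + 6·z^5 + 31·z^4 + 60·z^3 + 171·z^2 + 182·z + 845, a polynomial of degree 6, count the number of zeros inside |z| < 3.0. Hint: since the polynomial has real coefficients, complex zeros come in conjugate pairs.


The zeros of p are: (1 + 2i), (1 - 2i), (-2 + 3i), (-2 - 3i), (-2 + 3i), (-2 - 3i).
Their magnitudes are: 2.236, 2.236, 3.606, 3.606, 3.606, 3.606.
Zeros with |z| < R = 3.0: (1 + 2i), (1 - 2i).
Count = 2.
By the argument principle, (1/2πi) ∮_{|z|=R} p'(z)/p(z) dz equals exactly this count.

Number of zeros inside |z| < 3.0: 2.


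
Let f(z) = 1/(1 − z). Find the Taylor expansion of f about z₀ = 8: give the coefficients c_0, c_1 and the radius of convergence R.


Let w = z − z₀, so z = z₀ + w.
Then 1 − z = 1 − (z₀ + w) = (1 − z₀) − w = -7 − w.
f(z) = 1/(-7 − w) = (1/(-7)) · 1/(1 − w/(-7)) = Σ_{n≥0} w^n / (-7)^(n+1).
So c_n = 1/(-7)^(n+1):
  c_0 = 1/(-7)^1 = -1/7.
  c_1 = 1/(-7)^2 = 1/49.
The series is valid for |w/d| < 1, i.e. |z − z₀| < |d|.
Radius of convergence: R = |1 − z₀| = |-7| = 7 (distance from z₀ to the singularity z = 1).

c_0 = -1/7, c_1 = 1/49; R = 7.


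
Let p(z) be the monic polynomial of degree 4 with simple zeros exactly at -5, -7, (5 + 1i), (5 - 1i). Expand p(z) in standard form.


The polynomial is p(z) = ∏_{α ∈ S} (z − α), where S = {-5, -7, (5 + 1i), (5 - 1i)}.
Expanding the product yields: p(z) = z^4 + 2·z^3 -59·z^2 -38·z + 910.
Note conjugate pairs combine to real quadratics: (z − (5+1i))(z − (5−1i)) = z² − 10z + 26.
The resulting polynomial has degree 4 and real coefficients as required.

p(z) = z^4 + 2·z^3 -59·z^2 -38·z + 910.


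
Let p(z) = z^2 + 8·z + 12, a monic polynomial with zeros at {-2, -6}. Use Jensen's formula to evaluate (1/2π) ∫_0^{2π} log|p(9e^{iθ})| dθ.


Zeros: -6, -2; r = 9.
Inside |z| < r: -6, -2. Outside (|z| ≥ r): ∅.
p(0) = 12, so log|p(0)| = log(12) = 2.4849.
Apply Jensen: I(r) = log|p(0)| + Σ_k log(r/|z_k|), summed over zeros inside |z| < r.
  log(r/|z_k|) for z_k = -2: log(9/2) = 1.5041
  log(r/|z_k|) for z_k = -6: log(9/6) = 0.4055
Sum over inside zeros: 1.9095.
I(r) = log|p(0)| + (inside sum) = 2.4849 + 1.9095 = 4.3944.
Closed form (all zeros inside, monic): I(r) = n·log(r) = 2·log(9) = 4.3944. ✓

I(r) ≈ 4.3944.
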